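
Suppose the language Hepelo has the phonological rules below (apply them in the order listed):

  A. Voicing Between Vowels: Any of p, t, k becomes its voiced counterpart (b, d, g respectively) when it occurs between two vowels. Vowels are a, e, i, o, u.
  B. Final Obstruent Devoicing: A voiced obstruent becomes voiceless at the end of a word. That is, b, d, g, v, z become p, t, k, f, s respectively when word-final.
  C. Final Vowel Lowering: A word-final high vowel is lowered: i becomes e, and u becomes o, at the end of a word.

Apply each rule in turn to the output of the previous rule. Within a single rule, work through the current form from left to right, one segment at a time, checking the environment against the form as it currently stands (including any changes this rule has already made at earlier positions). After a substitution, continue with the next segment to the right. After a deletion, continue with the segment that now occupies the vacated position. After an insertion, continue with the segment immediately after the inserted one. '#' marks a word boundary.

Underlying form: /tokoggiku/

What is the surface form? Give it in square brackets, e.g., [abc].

A Voicing Between Vowels: [tokoggiku] → [togoggigu]
B Final Obstruent Devoicing: no change — [togoggigu]
C Final Vowel Lowering: [togoggigu] → [togoggigo]

[togoggigo]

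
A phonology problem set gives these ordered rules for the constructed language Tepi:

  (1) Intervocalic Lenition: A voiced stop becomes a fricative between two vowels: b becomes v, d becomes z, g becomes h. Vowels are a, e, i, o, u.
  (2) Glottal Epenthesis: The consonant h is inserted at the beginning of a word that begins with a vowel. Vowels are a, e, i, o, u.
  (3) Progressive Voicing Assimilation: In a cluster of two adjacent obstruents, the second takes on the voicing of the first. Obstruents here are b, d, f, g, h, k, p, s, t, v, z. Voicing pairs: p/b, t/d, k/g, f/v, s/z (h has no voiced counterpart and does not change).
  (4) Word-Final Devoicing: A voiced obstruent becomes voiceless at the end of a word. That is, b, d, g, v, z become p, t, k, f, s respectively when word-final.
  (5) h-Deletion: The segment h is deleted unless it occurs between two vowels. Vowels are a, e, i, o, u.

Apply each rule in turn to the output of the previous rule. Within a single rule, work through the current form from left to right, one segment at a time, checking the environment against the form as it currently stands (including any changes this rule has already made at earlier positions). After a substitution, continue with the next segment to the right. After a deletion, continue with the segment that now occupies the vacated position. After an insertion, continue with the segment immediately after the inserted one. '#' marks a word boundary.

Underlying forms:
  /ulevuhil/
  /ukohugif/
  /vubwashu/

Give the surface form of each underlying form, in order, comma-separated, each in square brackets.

[ulevuhil], [ukohuhif], [vubwasu]

/ulevuhil/:
  (1) Intervocalic Lenition: no change — [ulevuhil]
  (2) Glottal Epenthesis: [ulevuhil] → [hulevuhil]
  (3) Progressive Voicing Assimilation: no change — [hulevuhil]
  (4) Word-Final Devoicing: no change — [hulevuhil]
  (5) h-Deletion: [hulevuhil] → [ulevuhil]
/ukohugif/:
  (1) Intervocalic Lenition: [ukohugif] → [ukohuhif]
  (2) Glottal Epenthesis: [ukohuhif] → [hukohuhif]
  (3) Progressive Voicing Assimilation: no change — [hukohuhif]
  (4) Word-Final Devoicing: no change — [hukohuhif]
  (5) h-Deletion: [hukohuhif] → [ukohuhif]
/vubwashu/:
  (1) Intervocalic Lenition: no change — [vubwashu]
  (2) Glottal Epenthesis: no change — [vubwashu]
  (3) Progressive Voicing Assimilation: no change — [vubwashu]
  (4) Word-Final Devoicing: no change — [vubwashu]
  (5) h-Deletion: [vubwashu] → [vubwasu]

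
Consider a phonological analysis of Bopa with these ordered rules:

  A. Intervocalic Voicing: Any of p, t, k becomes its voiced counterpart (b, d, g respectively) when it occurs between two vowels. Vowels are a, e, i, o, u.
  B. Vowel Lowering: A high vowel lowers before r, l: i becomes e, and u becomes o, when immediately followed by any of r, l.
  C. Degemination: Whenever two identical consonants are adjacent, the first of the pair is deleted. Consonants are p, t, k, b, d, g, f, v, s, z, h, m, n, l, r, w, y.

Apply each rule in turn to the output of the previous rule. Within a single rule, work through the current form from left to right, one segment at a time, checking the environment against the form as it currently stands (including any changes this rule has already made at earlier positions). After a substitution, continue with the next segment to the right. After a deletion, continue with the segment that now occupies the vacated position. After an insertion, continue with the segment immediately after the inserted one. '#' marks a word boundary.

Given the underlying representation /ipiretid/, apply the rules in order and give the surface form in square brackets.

[iberedid]

A Intervocalic Voicing: [ipiretid] → [ibiredid]
B Vowel Lowering: [ibiredid] → [iberedid]
C Degemination: no change — [iberedid]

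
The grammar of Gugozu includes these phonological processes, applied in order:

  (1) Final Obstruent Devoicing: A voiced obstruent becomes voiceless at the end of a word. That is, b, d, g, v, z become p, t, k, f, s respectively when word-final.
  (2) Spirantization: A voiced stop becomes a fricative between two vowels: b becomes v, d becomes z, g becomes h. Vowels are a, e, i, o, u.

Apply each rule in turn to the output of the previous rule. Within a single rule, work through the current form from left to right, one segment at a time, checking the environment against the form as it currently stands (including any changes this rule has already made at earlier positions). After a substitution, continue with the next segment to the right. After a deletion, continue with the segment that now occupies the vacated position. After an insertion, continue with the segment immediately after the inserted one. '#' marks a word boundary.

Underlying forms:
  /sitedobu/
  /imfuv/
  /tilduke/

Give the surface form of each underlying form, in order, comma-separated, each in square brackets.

/sitedobu/:
  (1) Final Obstruent Devoicing: no change — [sitedobu]
  (2) Spirantization: [sitedobu] → [sitezovu]
/imfuv/:
  (1) Final Obstruent Devoicing: [imfuv] → [imfuf]
  (2) Spirantization: no change — [imfuf]
/tilduke/:
  (1) Final Obstruent Devoicing: no change — [tilduke]
  (2) Spirantization: no change — [tilduke]

[sitezovu], [imfuf], [tilduke]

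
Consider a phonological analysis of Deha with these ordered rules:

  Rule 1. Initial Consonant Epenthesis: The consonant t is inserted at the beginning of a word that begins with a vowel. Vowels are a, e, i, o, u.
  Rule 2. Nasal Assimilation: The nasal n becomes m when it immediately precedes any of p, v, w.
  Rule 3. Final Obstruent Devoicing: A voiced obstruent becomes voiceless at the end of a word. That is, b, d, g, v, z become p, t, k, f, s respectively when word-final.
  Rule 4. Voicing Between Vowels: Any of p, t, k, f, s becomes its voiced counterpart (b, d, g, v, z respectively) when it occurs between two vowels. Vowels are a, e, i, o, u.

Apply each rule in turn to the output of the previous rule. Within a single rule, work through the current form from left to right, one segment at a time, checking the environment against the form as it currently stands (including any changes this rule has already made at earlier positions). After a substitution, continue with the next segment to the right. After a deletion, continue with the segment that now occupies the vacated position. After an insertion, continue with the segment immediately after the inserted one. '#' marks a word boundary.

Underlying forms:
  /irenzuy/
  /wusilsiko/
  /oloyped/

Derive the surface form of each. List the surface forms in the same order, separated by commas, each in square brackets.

/irenzuy/:
  Rule 1 Initial Consonant Epenthesis: [irenzuy] → [tirenzuy]
  Rule 2 Nasal Assimilation: no change — [tirenzuy]
  Rule 3 Final Obstruent Devoicing: no change — [tirenzuy]
  Rule 4 Voicing Between Vowels: no change — [tirenzuy]
/wusilsiko/:
  Rule 1 Initial Consonant Epenthesis: no change — [wusilsiko]
  Rule 2 Nasal Assimilation: no change — [wusilsiko]
  Rule 3 Final Obstruent Devoicing: no change — [wusilsiko]
  Rule 4 Voicing Between Vowels: [wusilsiko] → [wuzilsigo]
/oloyped/:
  Rule 1 Initial Consonant Epenthesis: [oloyped] → [toloyped]
  Rule 2 Nasal Assimilation: no change — [toloyped]
  Rule 3 Final Obstruent Devoicing: [toloyped] → [toloypet]
  Rule 4 Voicing Between Vowels: no change — [toloypet]

[tirenzuy], [wuzilsigo], [toloypet]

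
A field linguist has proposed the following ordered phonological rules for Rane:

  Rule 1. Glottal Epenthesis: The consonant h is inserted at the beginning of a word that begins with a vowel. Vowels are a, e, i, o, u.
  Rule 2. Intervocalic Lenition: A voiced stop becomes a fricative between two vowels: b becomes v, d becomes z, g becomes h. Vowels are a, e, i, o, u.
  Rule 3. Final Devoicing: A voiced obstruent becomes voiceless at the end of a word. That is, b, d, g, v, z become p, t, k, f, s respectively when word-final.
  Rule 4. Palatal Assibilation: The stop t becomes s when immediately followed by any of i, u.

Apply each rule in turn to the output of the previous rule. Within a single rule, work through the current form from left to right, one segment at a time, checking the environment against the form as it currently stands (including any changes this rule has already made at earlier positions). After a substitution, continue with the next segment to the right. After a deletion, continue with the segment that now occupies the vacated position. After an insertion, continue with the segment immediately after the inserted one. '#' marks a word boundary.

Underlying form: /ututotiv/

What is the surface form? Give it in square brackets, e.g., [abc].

[husutosif]

Rule 1 Glottal Epenthesis: [ututotiv] → [hututotiv]
Rule 2 Intervocalic Lenition: no change — [hututotiv]
Rule 3 Final Devoicing: [hututotiv] → [hututotif]
Rule 4 Palatal Assibilation: [hututotif] → [husutosif]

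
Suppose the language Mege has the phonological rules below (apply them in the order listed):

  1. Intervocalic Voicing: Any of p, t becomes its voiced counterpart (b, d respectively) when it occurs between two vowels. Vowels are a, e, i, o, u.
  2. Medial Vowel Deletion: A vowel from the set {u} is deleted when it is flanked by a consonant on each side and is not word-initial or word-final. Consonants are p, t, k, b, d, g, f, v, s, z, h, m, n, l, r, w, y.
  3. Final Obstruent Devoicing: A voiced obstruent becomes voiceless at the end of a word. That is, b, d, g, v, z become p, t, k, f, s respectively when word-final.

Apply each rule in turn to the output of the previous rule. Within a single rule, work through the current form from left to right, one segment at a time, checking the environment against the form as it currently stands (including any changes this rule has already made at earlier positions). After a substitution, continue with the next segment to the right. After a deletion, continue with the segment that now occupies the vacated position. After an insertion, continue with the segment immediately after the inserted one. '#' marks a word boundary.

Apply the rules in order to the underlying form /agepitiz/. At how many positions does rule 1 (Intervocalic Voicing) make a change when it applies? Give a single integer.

2

1 Intervocalic Voicing: [agepitiz] → [agebidiz]
2 Medial Vowel Deletion: no change — [agebidiz]
3 Final Obstruent Devoicing: [agebidiz] → [agebidis]
Rule 1 changed 2 position(s).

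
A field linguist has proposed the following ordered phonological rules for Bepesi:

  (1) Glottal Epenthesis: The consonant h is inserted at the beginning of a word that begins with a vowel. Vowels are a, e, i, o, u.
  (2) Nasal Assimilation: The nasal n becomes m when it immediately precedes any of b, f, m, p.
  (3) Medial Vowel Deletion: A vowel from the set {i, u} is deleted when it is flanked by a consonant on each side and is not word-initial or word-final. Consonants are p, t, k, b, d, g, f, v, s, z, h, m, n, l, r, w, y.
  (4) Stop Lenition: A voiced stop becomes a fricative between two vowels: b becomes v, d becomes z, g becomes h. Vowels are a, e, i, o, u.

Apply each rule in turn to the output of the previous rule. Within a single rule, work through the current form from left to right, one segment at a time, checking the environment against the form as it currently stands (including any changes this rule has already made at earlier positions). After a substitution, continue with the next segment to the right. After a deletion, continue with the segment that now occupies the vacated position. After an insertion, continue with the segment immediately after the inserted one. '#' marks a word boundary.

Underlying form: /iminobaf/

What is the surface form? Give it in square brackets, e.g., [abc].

(1) Glottal Epenthesis: [iminobaf] → [himinobaf]
(2) Nasal Assimilation: no change — [himinobaf]
(3) Medial Vowel Deletion: [himinobaf] → [hmnobaf]
(4) Stop Lenition: [hmnobaf] → [hmnovaf]

[hmnovaf]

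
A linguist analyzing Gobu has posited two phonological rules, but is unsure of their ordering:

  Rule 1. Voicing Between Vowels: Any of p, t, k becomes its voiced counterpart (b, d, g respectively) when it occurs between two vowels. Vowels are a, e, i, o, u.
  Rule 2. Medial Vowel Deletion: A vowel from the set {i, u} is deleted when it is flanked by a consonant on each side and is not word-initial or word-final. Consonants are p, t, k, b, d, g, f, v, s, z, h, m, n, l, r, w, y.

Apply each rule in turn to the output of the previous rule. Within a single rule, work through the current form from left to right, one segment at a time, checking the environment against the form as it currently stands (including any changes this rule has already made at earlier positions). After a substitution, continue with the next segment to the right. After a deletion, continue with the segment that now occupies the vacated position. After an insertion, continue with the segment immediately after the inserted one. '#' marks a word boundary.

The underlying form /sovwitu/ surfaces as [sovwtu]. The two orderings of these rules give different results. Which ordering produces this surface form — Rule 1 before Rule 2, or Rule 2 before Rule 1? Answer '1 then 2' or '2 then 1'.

2 then 1

Order 1 then 2:
  1 Voicing Between Vowels: [sovwitu] → [sovwidu]
  2 Medial Vowel Deletion: [sovwidu] → [sovwdu]
  result: [sovwdu]
Order 2 then 1:
  2 Medial Vowel Deletion: [sovwitu] → [sovwtu]
  1 Voicing Between Vowels: no change — [sovwtu]
  result: [sovwtu]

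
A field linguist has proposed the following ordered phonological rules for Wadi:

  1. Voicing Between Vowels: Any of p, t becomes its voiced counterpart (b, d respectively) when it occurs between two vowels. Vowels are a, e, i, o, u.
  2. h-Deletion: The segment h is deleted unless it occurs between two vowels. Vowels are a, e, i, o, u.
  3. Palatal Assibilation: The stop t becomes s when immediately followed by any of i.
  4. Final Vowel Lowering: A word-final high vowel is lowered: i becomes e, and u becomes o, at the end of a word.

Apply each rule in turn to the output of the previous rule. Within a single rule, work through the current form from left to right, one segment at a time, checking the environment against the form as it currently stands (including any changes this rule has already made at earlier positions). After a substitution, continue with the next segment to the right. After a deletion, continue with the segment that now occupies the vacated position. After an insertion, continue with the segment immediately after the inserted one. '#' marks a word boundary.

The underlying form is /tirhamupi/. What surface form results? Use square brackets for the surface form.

[siramube]

1 Voicing Between Vowels: [tirhamupi] → [tirhamubi]
2 h-Deletion: [tirhamubi] → [tiramubi]
3 Palatal Assibilation: [tiramubi] → [siramubi]
4 Final Vowel Lowering: [siramubi] → [siramube]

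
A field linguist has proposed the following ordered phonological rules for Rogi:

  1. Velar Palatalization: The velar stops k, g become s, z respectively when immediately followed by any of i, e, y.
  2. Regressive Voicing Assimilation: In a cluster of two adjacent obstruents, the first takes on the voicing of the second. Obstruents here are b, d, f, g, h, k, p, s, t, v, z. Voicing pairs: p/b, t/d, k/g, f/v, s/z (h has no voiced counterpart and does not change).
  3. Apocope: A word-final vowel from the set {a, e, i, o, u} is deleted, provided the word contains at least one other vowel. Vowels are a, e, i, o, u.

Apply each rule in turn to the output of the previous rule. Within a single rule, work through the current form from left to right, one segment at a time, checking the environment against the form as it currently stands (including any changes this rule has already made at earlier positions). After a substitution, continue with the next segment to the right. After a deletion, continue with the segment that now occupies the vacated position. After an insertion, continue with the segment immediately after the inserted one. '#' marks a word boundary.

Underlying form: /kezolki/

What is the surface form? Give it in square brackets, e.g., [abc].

[sezols]

1 Velar Palatalization: [kezolki] → [sezolsi]
2 Regressive Voicing Assimilation: no change — [sezolsi]
3 Apocope: [sezolsi] → [sezols]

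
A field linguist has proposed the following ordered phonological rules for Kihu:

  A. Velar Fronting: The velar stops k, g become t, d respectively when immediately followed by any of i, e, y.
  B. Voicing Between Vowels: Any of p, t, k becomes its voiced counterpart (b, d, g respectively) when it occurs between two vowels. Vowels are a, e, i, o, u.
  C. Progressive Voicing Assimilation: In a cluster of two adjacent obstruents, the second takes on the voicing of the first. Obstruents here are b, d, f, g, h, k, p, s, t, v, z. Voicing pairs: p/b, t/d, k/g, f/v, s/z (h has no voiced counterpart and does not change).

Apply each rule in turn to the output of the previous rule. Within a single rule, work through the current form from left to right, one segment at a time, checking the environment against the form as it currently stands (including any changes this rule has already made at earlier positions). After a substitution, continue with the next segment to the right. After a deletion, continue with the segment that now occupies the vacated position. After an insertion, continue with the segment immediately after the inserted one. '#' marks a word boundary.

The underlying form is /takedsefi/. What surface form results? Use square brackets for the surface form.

A Velar Fronting: [takedsefi] → [tatedsefi]
B Voicing Between Vowels: [tatedsefi] → [tadedsefi]
C Progressive Voicing Assimilation: [tadedsefi] → [tadedzefi]

[tadedzefi]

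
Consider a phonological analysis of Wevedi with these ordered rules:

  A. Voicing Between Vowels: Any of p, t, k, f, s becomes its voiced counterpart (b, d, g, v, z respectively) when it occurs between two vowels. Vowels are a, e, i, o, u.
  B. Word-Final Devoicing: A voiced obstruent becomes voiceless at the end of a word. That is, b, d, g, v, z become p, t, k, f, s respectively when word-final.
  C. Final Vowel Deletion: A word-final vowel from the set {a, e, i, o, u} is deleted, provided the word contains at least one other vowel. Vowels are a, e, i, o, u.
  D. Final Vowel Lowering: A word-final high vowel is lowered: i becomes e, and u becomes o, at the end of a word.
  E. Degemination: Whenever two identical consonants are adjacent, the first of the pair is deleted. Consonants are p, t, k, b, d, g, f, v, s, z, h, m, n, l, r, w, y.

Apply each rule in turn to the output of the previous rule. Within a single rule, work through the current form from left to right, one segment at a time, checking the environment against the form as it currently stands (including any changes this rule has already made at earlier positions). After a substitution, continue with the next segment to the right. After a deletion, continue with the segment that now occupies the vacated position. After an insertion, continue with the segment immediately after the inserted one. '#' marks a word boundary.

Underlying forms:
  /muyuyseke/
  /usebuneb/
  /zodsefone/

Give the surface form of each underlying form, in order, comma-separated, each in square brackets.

[muyuyseg], [uzebunep], [zodsevon]

/muyuyseke/:
  A Voicing Between Vowels: [muyuyseke] → [muyuysege]
  B Word-Final Devoicing: no change — [muyuysege]
  C Final Vowel Deletion: [muyuysege] → [muyuyseg]
  D Final Vowel Lowering: no change — [muyuyseg]
  E Degemination: no change — [muyuyseg]
/usebuneb/:
  A Voicing Between Vowels: [usebuneb] → [uzebuneb]
  B Word-Final Devoicing: [uzebuneb] → [uzebunep]
  C Final Vowel Deletion: no change — [uzebunep]
  D Final Vowel Lowering: no change — [uzebunep]
  E Degemination: no change — [uzebunep]
/zodsefone/:
  A Voicing Between Vowels: [zodsefone] → [zodsevone]
  B Word-Final Devoicing: no change — [zodsevone]
  C Final Vowel Deletion: [zodsevone] → [zodsevon]
  D Final Vowel Lowering: no change — [zodsevon]
  E Degemination: no change — [zodsevon]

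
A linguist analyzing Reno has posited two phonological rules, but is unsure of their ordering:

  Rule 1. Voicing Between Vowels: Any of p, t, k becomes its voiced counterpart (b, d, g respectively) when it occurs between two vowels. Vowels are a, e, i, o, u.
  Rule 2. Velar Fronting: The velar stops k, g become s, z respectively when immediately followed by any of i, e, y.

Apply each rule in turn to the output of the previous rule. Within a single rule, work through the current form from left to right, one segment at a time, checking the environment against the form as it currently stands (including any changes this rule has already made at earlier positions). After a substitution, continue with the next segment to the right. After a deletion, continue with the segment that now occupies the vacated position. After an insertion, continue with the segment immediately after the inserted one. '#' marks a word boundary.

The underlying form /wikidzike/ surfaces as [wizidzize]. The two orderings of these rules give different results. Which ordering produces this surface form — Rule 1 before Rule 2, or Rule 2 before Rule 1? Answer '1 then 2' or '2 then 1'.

1 then 2

Order 1 then 2:
  1 Voicing Between Vowels: [wikidzike] → [wigidzige]
  2 Velar Fronting: [wigidzige] → [wizidzize]
  result: [wizidzize]
Order 2 then 1:
  2 Velar Fronting: [wikidzike] → [wisidzise]
  1 Voicing Between Vowels: no change — [wisidzise]
  result: [wisidzise]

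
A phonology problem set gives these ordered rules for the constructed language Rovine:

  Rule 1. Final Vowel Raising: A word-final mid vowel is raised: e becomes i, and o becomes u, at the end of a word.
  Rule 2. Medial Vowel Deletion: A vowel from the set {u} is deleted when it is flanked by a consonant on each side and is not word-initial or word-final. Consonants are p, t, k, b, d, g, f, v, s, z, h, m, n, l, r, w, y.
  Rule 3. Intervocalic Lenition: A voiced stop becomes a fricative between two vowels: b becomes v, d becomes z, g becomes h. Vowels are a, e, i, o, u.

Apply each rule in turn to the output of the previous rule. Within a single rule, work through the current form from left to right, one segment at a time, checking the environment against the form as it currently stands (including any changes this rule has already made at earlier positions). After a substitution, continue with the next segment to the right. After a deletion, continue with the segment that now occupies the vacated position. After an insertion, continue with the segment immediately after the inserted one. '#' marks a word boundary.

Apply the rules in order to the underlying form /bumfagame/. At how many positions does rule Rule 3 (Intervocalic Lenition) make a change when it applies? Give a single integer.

Rule 1 Final Vowel Raising: [bumfagame] → [bumfagami]
Rule 2 Medial Vowel Deletion: [bumfagami] → [bmfagami]
Rule 3 Intervocalic Lenition: [bmfagami] → [bmfahami]
Rule Rule 3 changed 1 position(s).

1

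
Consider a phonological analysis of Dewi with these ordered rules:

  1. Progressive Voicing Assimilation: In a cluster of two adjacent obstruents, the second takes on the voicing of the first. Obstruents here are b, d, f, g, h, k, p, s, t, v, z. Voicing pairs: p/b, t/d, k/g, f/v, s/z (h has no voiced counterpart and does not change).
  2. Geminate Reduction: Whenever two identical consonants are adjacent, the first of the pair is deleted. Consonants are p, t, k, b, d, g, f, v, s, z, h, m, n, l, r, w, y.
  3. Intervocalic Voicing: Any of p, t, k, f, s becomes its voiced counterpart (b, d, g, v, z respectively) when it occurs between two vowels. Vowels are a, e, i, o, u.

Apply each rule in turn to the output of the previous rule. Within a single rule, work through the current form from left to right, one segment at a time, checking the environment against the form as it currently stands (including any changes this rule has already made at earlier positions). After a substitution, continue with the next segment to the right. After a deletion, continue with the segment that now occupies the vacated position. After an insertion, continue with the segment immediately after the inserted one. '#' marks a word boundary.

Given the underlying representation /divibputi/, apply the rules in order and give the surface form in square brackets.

1 Progressive Voicing Assimilation: [divibputi] → [divibbuti]
2 Geminate Reduction: [divibbuti] → [divibuti]
3 Intervocalic Voicing: [divibuti] → [divibudi]

[divibudi]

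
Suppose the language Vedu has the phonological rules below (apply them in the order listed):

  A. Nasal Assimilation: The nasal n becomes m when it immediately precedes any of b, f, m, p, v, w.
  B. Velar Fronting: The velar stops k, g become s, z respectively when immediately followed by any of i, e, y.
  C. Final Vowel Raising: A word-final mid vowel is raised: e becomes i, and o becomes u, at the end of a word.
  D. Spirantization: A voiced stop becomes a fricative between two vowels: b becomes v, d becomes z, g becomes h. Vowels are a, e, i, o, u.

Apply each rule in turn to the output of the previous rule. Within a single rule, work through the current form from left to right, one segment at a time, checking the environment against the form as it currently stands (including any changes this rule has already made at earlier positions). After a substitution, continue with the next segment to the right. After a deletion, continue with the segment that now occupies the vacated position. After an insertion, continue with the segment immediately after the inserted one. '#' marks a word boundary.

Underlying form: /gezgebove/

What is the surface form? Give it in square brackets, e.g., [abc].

A Nasal Assimilation: no change — [gezgebove]
B Velar Fronting: [gezgebove] → [zezzebove]
C Final Vowel Raising: [zezzebove] → [zezzebovi]
D Spirantization: [zezzebovi] → [zezzevovi]

[zezzevovi]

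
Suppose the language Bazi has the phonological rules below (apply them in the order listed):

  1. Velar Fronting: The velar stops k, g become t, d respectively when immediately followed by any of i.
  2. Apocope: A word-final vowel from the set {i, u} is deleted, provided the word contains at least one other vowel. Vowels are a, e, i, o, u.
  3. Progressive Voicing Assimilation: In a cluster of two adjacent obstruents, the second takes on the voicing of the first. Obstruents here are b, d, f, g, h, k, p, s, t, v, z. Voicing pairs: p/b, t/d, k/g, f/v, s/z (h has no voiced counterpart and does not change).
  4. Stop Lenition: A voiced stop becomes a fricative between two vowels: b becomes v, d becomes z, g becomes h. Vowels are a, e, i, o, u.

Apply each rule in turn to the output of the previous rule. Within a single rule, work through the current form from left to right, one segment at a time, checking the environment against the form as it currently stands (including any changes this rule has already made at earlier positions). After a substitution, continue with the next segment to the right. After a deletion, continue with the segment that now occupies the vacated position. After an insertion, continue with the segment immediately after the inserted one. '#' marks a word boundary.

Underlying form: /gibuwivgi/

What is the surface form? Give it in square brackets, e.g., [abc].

[divuwivd]

1 Velar Fronting: [gibuwivgi] → [dibuwivdi]
2 Apocope: [dibuwivdi] → [dibuwivd]
3 Progressive Voicing Assimilation: no change — [dibuwivd]
4 Stop Lenition: [dibuwivd] → [divuwivd]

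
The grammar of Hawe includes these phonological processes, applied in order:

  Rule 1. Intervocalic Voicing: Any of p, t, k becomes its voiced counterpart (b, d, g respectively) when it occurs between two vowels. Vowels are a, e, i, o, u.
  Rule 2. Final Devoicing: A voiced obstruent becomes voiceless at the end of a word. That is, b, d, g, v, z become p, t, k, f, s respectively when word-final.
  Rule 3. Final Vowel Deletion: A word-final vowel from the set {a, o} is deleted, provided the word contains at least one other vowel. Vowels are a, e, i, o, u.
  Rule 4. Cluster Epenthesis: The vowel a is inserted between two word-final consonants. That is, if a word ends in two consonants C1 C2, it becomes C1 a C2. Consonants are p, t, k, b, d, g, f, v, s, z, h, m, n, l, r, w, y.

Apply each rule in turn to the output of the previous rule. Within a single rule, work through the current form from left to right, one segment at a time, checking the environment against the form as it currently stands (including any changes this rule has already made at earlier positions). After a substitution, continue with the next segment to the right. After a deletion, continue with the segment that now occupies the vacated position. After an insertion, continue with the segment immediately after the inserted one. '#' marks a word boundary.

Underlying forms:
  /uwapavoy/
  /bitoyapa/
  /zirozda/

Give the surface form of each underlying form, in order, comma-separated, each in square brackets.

/uwapavoy/:
  Rule 1 Intervocalic Voicing: [uwapavoy] → [uwabavoy]
  Rule 2 Final Devoicing: no change — [uwabavoy]
  Rule 3 Final Vowel Deletion: no change — [uwabavoy]
  Rule 4 Cluster Epenthesis: no change — [uwabavoy]
/bitoyapa/:
  Rule 1 Intervocalic Voicing: [bitoyapa] → [bidoyaba]
  Rule 2 Final Devoicing: no change — [bidoyaba]
  Rule 3 Final Vowel Deletion: [bidoyaba] → [bidoyab]
  Rule 4 Cluster Epenthesis: no change — [bidoyab]
/zirozda/:
  Rule 1 Intervocalic Voicing: no change — [zirozda]
  Rule 2 Final Devoicing: no change — [zirozda]
  Rule 3 Final Vowel Deletion: [zirozda] → [zirozd]
  Rule 4 Cluster Epenthesis: [zirozd] → [zirozad]

[uwabavoy], [bidoyab], [zirozad]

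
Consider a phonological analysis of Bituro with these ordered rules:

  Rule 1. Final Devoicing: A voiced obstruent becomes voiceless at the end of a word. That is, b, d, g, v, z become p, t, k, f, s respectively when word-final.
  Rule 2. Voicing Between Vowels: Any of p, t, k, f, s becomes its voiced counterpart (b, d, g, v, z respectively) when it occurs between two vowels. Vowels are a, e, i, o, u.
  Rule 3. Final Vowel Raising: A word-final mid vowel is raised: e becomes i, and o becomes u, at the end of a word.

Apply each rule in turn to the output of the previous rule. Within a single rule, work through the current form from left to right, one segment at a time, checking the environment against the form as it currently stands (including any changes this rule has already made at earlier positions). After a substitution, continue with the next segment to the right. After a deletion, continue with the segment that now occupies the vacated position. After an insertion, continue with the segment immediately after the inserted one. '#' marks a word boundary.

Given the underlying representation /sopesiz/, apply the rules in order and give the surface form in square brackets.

[sobezis]

Rule 1 Final Devoicing: [sopesiz] → [sopesis]
Rule 2 Voicing Between Vowels: [sopesis] → [sobezis]
Rule 3 Final Vowel Raising: no change — [sobezis]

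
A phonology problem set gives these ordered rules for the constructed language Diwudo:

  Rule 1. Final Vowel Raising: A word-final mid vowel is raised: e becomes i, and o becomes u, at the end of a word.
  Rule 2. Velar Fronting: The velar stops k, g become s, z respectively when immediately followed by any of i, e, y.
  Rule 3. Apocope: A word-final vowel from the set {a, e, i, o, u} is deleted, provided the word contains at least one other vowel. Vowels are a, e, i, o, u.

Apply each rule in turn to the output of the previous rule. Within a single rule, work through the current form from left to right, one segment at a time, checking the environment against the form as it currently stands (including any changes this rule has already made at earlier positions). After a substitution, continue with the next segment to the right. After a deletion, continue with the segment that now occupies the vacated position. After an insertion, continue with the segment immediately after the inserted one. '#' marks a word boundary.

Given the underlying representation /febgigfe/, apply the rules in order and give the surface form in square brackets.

Rule 1 Final Vowel Raising: [febgigfe] → [febgigfi]
Rule 2 Velar Fronting: [febgigfi] → [febzigfi]
Rule 3 Apocope: [febzigfi] → [febzigf]

[febzigf]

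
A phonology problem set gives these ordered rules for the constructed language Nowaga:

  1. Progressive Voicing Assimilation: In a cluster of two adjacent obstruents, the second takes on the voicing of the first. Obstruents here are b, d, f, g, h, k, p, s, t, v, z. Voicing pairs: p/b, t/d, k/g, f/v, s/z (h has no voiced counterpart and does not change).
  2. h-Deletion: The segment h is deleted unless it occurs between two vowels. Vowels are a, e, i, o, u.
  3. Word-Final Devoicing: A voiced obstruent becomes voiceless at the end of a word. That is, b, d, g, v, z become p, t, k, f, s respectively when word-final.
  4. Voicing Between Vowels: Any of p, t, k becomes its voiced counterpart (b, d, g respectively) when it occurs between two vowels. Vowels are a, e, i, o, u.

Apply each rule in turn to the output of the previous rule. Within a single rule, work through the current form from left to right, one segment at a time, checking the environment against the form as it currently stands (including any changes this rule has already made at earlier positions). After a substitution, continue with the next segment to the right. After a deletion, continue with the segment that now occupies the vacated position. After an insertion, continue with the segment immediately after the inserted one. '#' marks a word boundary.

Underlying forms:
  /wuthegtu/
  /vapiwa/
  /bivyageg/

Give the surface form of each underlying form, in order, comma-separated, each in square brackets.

[wudegdu], [vabiwa], [bivyagek]

/wuthegtu/:
  1 Progressive Voicing Assimilation: [wuthegtu] → [wuthegdu]
  2 h-Deletion: [wuthegdu] → [wutegdu]
  3 Word-Final Devoicing: no change — [wutegdu]
  4 Voicing Between Vowels: [wutegdu] → [wudegdu]
/vapiwa/:
  1 Progressive Voicing Assimilation: no change — [vapiwa]
  2 h-Deletion: no change — [vapiwa]
  3 Word-Final Devoicing: no change — [vapiwa]
  4 Voicing Between Vowels: [vapiwa] → [vabiwa]
/bivyageg/:
  1 Progressive Voicing Assimilation: no change — [bivyageg]
  2 h-Deletion: no change — [bivyageg]
  3 Word-Final Devoicing: [bivyageg] → [bivyagek]
  4 Voicing Between Vowels: no change — [bivyagek]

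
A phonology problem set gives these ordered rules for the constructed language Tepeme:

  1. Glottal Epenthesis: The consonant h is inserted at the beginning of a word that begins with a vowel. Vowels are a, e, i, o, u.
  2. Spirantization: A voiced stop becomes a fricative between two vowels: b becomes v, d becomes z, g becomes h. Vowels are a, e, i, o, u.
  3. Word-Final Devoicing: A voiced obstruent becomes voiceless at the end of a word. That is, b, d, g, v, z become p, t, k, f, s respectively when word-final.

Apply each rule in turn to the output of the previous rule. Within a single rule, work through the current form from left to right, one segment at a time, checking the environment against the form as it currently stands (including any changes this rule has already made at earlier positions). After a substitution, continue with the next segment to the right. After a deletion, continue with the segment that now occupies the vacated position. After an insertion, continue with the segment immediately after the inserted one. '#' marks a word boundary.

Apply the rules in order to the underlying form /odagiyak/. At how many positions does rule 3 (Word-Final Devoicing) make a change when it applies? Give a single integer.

1 Glottal Epenthesis: [odagiyak] → [hodagiyak]
2 Spirantization: [hodagiyak] → [hozahiyak]
3 Word-Final Devoicing: no change — [hozahiyak]
Rule 3 changed 0 position(s).

0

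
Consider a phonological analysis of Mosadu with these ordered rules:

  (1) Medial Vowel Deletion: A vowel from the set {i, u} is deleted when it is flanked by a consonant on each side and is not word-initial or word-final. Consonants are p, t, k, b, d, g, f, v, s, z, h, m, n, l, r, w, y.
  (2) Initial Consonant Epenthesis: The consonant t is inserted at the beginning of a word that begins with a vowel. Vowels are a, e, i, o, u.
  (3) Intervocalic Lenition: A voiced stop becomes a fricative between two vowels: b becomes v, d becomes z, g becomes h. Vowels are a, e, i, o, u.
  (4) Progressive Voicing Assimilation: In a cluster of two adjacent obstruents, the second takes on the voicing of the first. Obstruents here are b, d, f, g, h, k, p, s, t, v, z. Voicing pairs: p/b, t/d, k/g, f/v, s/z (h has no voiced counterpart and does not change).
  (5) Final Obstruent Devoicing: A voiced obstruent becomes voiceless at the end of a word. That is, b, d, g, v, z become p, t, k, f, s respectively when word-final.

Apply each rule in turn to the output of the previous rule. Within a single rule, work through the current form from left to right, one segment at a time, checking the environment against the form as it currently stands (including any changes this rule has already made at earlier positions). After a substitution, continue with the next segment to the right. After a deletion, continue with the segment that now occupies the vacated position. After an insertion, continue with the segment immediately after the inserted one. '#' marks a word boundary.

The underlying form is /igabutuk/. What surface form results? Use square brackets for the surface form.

[tihabdk]

(1) Medial Vowel Deletion: [igabutuk] → [igabtk]
(2) Initial Consonant Epenthesis: [igabtk] → [tigabtk]
(3) Intervocalic Lenition: [tigabtk] → [tihabtk]
(4) Progressive Voicing Assimilation: [tihabtk] → [tihabdg]
(5) Final Obstruent Devoicing: [tihabdg] → [tihabdk]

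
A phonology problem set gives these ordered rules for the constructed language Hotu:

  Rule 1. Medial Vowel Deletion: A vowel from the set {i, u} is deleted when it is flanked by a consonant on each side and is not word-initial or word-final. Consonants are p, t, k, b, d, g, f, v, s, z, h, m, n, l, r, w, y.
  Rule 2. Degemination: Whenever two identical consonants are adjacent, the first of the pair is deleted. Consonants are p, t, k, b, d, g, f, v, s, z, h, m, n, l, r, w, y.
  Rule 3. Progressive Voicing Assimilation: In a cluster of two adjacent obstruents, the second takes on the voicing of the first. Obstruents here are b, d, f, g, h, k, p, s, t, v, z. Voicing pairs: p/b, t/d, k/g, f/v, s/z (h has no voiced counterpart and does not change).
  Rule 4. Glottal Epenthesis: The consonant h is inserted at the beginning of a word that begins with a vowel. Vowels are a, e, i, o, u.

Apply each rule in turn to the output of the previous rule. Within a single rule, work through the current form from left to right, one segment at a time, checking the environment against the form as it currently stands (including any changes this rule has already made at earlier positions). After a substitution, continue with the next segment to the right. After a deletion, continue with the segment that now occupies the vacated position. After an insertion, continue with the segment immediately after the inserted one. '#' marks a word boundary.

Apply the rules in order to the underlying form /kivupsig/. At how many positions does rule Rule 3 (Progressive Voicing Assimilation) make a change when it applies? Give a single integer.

Rule 1 Medial Vowel Deletion: [kivupsig] → [kvpsg]
Rule 2 Degemination: no change — [kvpsg]
Rule 3 Progressive Voicing Assimilation: [kvpsg] → [kfpsk]
Rule 4 Glottal Epenthesis: no change — [kfpsk]
Rule Rule 3 changed 2 position(s).

2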